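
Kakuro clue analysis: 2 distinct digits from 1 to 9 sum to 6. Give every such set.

2 distinct digits from 1–9 sum between 3 and 17.

{1,5}; {2,4}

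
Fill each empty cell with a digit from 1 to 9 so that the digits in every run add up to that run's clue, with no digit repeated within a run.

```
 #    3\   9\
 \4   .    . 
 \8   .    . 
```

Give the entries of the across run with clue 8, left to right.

4 in 2 cells must be {1,3}; 3 in 2 cells must be {1,2}.
The 4 across and the 3 down share only 1, so R1C1 = 1.
R1C2 = 4 − 1 = 3 completes the 4 across.
R2C1 = 3 − 1 = 2 completes the 3 down.
R2C2 = 8 − 2 = 6 completes the 8 across.

2 6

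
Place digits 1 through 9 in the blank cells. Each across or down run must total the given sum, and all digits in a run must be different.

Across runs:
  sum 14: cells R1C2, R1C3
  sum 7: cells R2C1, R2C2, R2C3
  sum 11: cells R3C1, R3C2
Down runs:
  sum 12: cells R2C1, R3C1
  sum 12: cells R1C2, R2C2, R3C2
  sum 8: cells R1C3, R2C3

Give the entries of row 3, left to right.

8, 3

7 in 3 cells must be {1,2,4}.
The 7 across and the 12 down share only 4, so R2C1 = 4.
R3C1 = 12 − 4 = 8 completes the 12 down.
R3C2 = 11 − 8 = 3 completes the 11 across.
No cell is forced outright now. R1C2 can only be 5 or 8 (the digits allowed by both its 14 across and its 12 down). If R1C2 = 5: then R1C3 would have to be in {9} for the 14 across but in {1,2,3,5,6,7} for the 8 down — contradiction. So R1C2 = 8.
R1C3 = 14 − 8 = 6 completes the 14 across.
R2C2 = 12 − 11 = 1 completes the 12 down.
R2C3 = 7 − 5 = 2 completes the 7 across.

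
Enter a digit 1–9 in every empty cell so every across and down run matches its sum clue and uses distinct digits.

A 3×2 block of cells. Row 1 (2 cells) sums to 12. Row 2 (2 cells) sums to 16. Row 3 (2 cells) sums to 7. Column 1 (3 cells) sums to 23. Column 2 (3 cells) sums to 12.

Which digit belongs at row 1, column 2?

16 in 2 cells must be {7,9}; 23 in 3 cells must be {6,8,9}.
The 16 across and the 23 down share only 9, so (2,1) = 9.
(2,2) = 16 − 9 = 7 completes the 16 across.
Given what's placed, (3,1) must be 6 to fit the 7 across and 23 down.
(3,2) = 7 − 6 = 1 completes the 7 across.
(1,1) = 23 − 15 = 8 completes the 23 down.
(1,2) = 12 − 8 = 4 completes the 12 across.

4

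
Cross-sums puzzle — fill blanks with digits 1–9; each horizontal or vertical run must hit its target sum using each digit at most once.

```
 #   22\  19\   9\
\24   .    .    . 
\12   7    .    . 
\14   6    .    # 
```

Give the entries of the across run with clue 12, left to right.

7, 4, 1

24 in 3 cells must be {7,8,9}.
R1C1 = 22 − 13 = 9 completes the 22 down.
R3C2 = 14 − 6 = 8 completes the 14 across.
R1C2 = 7: the only remaining digit allowed by both the 24 across and the 19 down.
R1C3 = 24 − 16 = 8 completes the 24 across.
R2C2 = 19 − 15 = 4 completes the 19 down.
R2C3 = 12 − 11 = 1 completes the 12 across.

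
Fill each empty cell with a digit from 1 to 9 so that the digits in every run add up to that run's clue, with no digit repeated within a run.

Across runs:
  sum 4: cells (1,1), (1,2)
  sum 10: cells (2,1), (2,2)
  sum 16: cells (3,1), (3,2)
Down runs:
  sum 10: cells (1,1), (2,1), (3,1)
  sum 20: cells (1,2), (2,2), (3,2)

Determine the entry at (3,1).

4 in 2 cells must be {1,3}; 16 in 2 cells must be {7,9}.
The 4 across and the 20 down share only 3, so (1,2) = 3.
The 16 across and the 10 down share only 7, so (3,1) = 7.
(3,2) = 16 − 7 = 9 completes the 16 across.
(1,1) = 4 − 3 = 1 completes the 4 across.
(2,1) = 10 − 8 = 2 completes the 10 down.
(2,2) = 10 − 2 = 8 completes the 10 across.

7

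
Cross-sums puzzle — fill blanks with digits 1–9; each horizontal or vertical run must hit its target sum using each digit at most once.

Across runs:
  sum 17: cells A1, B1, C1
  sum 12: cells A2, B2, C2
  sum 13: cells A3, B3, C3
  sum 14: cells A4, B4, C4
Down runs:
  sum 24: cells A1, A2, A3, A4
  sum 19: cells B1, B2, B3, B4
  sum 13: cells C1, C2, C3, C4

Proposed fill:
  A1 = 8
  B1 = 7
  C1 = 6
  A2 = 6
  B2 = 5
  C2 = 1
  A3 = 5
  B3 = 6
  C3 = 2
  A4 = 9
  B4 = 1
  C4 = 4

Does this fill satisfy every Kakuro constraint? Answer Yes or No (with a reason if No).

No — the down run A1–A4 sums to 28, not 24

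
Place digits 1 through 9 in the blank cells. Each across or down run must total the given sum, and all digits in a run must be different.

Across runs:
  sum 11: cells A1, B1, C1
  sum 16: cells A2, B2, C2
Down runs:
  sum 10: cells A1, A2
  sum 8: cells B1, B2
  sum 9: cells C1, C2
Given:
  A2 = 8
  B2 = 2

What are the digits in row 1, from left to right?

A1 = 10 − 8 = 2 completes the 10 down.
B1 = 8 − 2 = 6 completes the 8 down.
C1 = 11 − 8 = 3 completes the 11 across.
C2 = 16 − 10 = 6 completes the 16 across.

2, 6, 3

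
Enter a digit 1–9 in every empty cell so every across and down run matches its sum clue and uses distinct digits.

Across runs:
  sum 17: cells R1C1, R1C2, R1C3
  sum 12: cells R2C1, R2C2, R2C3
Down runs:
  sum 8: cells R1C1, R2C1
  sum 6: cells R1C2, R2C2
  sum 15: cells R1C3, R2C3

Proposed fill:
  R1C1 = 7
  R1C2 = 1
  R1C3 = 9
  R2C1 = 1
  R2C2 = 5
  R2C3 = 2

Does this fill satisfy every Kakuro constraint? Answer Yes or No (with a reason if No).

No — the down run R1C3–R2C3 sums to 11, not 15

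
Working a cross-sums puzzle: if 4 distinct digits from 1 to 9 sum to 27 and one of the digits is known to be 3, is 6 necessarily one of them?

No

The only way to make 27 from 4 distinct digits under that restriction is {3,7,8,9}, which does not contain 6.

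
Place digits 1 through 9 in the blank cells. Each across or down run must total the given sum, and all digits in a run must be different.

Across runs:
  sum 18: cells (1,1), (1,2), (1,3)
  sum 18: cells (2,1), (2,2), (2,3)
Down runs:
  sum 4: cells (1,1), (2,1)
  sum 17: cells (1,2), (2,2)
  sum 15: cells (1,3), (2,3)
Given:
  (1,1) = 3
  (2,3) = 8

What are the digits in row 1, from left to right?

4 in 2 cells must be {1,3}; 17 in 2 cells must be {8,9}.
(1,3) = 15 − 8 = 7 completes the 15 down.
(2,1) = 4 − 3 = 1 completes the 4 down.
(2,2) = 18 − 9 = 9 completes the 18 across.
(1,2) = 18 − 10 = 8 completes the 18 across.

3 8 7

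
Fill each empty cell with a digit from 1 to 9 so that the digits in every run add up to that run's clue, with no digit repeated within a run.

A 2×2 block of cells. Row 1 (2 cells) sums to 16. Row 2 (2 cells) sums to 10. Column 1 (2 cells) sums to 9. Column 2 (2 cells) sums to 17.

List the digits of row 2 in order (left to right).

16 in 2 cells must be {7,9}; 17 in 2 cells must be {8,9}.
The 16 across and the 9 down share only 7, so (1,1) = 7.
(1,2) = 16 − 7 = 9 completes the 16 across.
(2,1) = 9 − 7 = 2 completes the 9 down.
(2,2) = 10 − 2 = 8 completes the 10 across.

2 8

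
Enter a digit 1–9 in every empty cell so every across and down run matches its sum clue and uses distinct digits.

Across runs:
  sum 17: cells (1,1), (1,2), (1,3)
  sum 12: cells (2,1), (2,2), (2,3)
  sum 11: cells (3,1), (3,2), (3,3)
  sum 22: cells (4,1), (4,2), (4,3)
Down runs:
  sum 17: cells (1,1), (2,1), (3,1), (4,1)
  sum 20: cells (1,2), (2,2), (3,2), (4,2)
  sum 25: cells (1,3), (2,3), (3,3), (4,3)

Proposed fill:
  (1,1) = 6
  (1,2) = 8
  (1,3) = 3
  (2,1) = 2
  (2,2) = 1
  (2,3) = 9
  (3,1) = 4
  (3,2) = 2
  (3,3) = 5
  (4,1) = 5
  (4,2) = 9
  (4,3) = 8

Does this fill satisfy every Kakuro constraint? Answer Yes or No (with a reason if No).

Across: 6+8+3=17; 2+1+9=12; 4+2+5=11; 5+9+8=22. Down: 6+2+4+5=17; 8+1+2+9=20; 3+9+5+8=25. No digit repeats within any run.

Yes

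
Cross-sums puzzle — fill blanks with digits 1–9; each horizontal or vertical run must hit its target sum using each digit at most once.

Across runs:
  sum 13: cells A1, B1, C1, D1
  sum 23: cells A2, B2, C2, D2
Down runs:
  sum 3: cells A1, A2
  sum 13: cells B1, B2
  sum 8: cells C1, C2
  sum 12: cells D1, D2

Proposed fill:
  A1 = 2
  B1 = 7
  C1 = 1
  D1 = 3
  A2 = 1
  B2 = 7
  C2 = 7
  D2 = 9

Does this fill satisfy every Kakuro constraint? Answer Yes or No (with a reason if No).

No — the across run A2–D2 sums to 24, not 23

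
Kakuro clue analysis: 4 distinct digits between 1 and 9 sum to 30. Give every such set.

{6,7,8,9}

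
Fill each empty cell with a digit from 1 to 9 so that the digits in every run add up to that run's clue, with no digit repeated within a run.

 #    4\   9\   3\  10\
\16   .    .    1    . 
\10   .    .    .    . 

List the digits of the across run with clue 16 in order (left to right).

10 in 4 cells must be {1,2,3,4}; 4 in 2 cells must be {1,3}; 3 in 2 cells must be {1,2}.
Given what's placed, R1C1 must be 3 to fit the 16 across and 4 down.
R2C1 = 4 − 3 = 1 completes the 4 down.
R2C3 = 3 − 1 = 2 completes the 3 down.
No cell is forced outright now. R2C2 can only be 3 or 4 (the digits allowed by both its 10 across and its 9 down). If R2C2 = 3: then R1C2 would have to be in {4,5,7,8} for the 16 across but in {6} for the 9 down — contradiction. So R2C2 = 4.
R1C2 = 9 − 4 = 5 completes the 9 down.
R1C4 = 16 − 9 = 7 completes the 16 across.
R2C4 = 10 − 7 = 3 completes the 10 across.

3 5 1 7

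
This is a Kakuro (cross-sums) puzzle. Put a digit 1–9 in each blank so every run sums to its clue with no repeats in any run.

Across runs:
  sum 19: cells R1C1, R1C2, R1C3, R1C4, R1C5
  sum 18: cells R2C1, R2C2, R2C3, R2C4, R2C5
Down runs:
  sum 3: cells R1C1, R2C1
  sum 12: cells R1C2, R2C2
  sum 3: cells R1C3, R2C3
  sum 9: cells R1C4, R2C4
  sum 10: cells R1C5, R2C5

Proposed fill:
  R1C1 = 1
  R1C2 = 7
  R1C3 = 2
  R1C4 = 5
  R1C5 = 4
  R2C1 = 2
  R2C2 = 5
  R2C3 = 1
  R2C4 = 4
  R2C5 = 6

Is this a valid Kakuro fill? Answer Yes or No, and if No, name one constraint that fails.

Across: 1+7+2+5+4=19; 2+5+1+4+6=18. Down: 1+2=3; 7+5=12; 2+1=3; 5+4=9; 4+6=10. No digit repeats within any run.

Yes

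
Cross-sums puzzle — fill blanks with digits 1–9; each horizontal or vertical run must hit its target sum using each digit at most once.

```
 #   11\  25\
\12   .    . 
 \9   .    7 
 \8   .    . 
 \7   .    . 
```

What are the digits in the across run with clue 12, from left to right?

11 in 4 cells must be {1,2,3,5}.
R2C1 = 9 − 7 = 2 completes the 9 across.
Nothing is forced directly, so branch on R1C1, whose candidates are 3 or 5. If R1C1 = 5: then R1C2 would have to be in {7} for the 12 across but in {1,3,4,5,6,8,9} for the 25 down — contradiction. So R1C1 = 3.
R1C2 = 12 − 3 = 9 completes the 12 across.
Nothing is forced directly, so branch on R3C1, whose candidates are 1 or 5. If R3C1 = 1: then R3C2 would have to be in {7} for the 8 across but in {1,3,4,5,6,8} for the 25 down — contradiction. So R3C1 = 5.
R3C2 = 8 − 5 = 3 completes the 8 across.
R4C1 = 11 − 10 = 1 completes the 11 down.
R4C2 = 7 − 1 = 6 completes the 7 across.

3 9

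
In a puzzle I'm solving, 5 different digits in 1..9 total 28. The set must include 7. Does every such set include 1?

Counterexample: {2,4,6,7,9} sums to 28 under that restriction without using 1.

No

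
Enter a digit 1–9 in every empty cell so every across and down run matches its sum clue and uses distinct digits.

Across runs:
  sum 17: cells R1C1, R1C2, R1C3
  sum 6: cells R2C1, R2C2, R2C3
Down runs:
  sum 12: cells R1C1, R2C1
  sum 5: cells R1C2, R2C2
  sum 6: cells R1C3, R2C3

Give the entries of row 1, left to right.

9, 3, 5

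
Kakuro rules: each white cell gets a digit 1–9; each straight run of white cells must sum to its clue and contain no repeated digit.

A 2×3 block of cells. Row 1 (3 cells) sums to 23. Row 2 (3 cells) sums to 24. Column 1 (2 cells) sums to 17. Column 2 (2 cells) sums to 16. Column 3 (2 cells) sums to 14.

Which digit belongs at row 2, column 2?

23 in 3 cells must be {6,8,9}; 24 in 3 cells must be {7,8,9}; 17 in 2 cells must be {8,9}.
The 23 across and the 16 down share only 9, so (1,2) = 9.
(2,2) = 16 − 9 = 7 completes the 16 down.
Given what's placed, (1,1) must be 8 to fit the 23 across and 17 down.
(1,3) = 23 − 17 = 6 completes the 23 across.
(2,1) = 17 − 8 = 9 completes the 17 down.
(2,3) = 24 − 16 = 8 completes the 24 across.

7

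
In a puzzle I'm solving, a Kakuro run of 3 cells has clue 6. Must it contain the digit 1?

Yes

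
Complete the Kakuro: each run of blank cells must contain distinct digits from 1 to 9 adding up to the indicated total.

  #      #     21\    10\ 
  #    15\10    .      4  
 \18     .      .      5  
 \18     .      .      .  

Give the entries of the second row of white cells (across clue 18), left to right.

6, 7, 5

R1C2 = 10 − 4 = 6 completes the 10 across.
Given what's placed, R2C2 must be 7 to fit the 18 across and 21 down.
R3C2 = 21 − 13 = 8 completes the 21 down.
R3C3 = 10 − 9 = 1 completes the 10 down.
R2C1 = 18 − 12 = 6 completes the 18 across.
R3C1 = 18 − 9 = 9 completes the 18 across.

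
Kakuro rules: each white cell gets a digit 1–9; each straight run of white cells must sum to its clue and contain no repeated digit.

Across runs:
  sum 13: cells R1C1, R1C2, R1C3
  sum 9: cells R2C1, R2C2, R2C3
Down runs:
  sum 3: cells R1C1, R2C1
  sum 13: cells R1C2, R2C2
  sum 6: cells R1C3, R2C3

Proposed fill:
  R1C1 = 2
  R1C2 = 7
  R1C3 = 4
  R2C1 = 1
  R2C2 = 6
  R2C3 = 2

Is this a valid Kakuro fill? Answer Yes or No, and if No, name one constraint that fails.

Yes

Across: 2+7+4=13; 1+6+2=9. Down: 2+1=3; 7+6=13; 4+2=6. No digit repeats within any run.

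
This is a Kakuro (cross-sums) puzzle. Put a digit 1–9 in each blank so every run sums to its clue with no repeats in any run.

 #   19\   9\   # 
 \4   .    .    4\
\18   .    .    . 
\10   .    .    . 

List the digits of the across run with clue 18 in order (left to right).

9, 6, 3

4 in 2 cells must be {1,3}.
Only 3 fits R1C1 under both its across sum 4 and down sum 19.
R1C2 = 4 − 3 = 1 completes the 4 across.
Given what's placed, R3C1 must be 7 to fit the 10 across and 19 down.
R3C2 = 2: the only remaining digit allowed by both the 10 across and the 9 down.
R3C3 = 10 − 9 = 1 completes the 10 across.
R2C1 = 19 − 10 = 9 completes the 19 down.
R2C2 = 9 − 3 = 6 completes the 9 down.
R2C3 = 18 − 15 = 3 completes the 18 across.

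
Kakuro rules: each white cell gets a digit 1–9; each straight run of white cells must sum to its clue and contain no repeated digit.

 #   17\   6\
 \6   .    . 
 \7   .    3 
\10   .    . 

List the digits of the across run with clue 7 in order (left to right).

4, 3

6 in 3 cells must be {1,2,3}.
R2C1 = 7 − 3 = 4 completes the 7 across.
Given what's placed, R1C1 must be 5 to fit the 6 across and 17 down.
R1C2 = 6 − 5 = 1 completes the 6 across.
R3C1 = 17 − 9 = 8 completes the 17 down.
R3C2 = 10 − 8 = 2 completes the 10 across.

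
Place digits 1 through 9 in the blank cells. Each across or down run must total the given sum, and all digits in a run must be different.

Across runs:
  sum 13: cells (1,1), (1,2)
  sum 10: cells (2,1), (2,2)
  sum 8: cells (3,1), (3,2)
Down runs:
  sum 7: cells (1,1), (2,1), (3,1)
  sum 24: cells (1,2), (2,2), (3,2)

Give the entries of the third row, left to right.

1, 7

7 in 3 cells must be {1,2,4}; 24 in 3 cells must be {7,8,9}.
The 13 across and the 7 down share only 4, so (1,1) = 4.
(1,2) = 13 − 4 = 9 completes the 13 across.
Given what's placed, (3,2) must be 7 to fit the 8 across and 24 down.
(2,2) = 24 − 16 = 8 completes the 24 down.
(3,1) = 8 − 7 = 1 completes the 8 across.
(2,1) = 10 − 8 = 2 completes the 10 across.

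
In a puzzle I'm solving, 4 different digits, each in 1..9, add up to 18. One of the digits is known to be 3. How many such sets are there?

6

4 distinct digits from 1–9 sum between 10 and 30.
Keeping only sets containing 3.
Enumerating: {1,3,5,9}, {1,3,6,8}, {2,3,4,9}, {2,3,5,8}, {2,3,6,7}, {3,4,5,6}.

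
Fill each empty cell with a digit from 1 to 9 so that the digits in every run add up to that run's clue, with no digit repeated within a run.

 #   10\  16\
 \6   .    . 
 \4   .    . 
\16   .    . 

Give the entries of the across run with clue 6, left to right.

4 in 2 cells must be {1,3}; 16 in 2 cells must be {7,9}.
The 16 across and the 10 down share only 7, so R3C1 = 7.
R3C2 = 16 − 7 = 9 completes the 16 across.
Given what's placed, R2C1 must be 1 to fit the 4 across and 10 down.
R2C2 = 4 − 1 = 3 completes the 4 across.
R1C1 = 10 − 8 = 2 completes the 10 down.
R1C2 = 6 − 2 = 4 completes the 6 across.

2 4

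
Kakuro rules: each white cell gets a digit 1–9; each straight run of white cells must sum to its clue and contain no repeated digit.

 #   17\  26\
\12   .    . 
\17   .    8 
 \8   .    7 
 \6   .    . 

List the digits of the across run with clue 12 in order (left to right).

3 9

17 in 2 cells must be {8,9}.
R2C1 = 17 − 8 = 9 completes the 17 across.
R3C1 = 8 − 7 = 1 completes the 8 across.
No cell is forced outright now. R1C2 can only be 5 or 9 (the digits allowed by both its 12 across and its 26 down). If R1C2 = 5: then R1C1 would have to be in {7} for the 12 across but in {2,3,4,5} for the 17 down — contradiction. So R1C2 = 9.
R1C1 = 12 − 9 = 3 completes the 12 across.
R4C1 = 17 − 13 = 4 completes the 17 down.
R4C2 = 6 − 4 = 2 completes the 6 across.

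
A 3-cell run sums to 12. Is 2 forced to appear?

No

Counterexample: {1,3,8} sums to 12 without using 2.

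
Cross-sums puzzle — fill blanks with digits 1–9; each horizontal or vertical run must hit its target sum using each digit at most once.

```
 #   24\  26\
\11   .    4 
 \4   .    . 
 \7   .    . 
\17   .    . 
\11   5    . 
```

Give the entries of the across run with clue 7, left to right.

2 5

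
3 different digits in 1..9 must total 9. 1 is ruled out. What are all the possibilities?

{2,3,4}

3 distinct digits from 1–9 sum between 6 and 24.
Dropping sets that contain 1.
Only one set works: {2,3,4}.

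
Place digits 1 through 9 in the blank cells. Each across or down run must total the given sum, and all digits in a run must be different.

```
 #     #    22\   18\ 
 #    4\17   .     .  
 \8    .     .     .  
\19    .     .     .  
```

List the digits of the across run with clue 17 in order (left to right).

8, 9

17 in 2 cells must be {8,9}; 4 in 2 cells must be {1,3}.
Only 5 fits R2C2 under both its across sum 8 and down sum 22.
The 19 across and the 4 down share only 3, so R3C1 = 3.
R3C2 = 9: the only remaining digit allowed by both the 19 across and the 22 down.
R3C3 = 19 − 12 = 7 completes the 19 across.
R1C2 = 22 − 14 = 8 completes the 22 down.
R1C3 = 17 − 8 = 9 completes the 17 across.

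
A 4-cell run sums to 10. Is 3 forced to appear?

Yes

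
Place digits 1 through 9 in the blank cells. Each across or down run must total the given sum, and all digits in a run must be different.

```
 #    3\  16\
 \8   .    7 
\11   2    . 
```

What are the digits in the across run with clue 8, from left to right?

1 7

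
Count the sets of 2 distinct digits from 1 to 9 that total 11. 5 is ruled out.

3

2 distinct digits from 1–9 sum between 3 and 17.
Dropping sets that contain 5.
Enumerating: {2,9}, {3,8}, {4,7}.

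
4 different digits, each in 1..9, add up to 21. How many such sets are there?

11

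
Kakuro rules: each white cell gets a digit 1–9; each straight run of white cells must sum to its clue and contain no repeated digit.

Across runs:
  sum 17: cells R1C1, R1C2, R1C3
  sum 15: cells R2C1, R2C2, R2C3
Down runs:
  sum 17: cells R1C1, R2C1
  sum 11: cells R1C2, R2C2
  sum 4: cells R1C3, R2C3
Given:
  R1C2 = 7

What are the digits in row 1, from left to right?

9 7 1

17 in 2 cells must be {8,9}; 4 in 2 cells must be {1,3}.
Given what's placed, R1C3 must be 1 to fit the 17 across and 4 down.
R2C2 = 11 − 7 = 4 completes the 11 down.
R2C3 = 4 − 1 = 3 completes the 4 down.
R1C1 = 17 − 8 = 9 completes the 17 across.
R2C1 = 15 − 7 = 8 completes the 15 across.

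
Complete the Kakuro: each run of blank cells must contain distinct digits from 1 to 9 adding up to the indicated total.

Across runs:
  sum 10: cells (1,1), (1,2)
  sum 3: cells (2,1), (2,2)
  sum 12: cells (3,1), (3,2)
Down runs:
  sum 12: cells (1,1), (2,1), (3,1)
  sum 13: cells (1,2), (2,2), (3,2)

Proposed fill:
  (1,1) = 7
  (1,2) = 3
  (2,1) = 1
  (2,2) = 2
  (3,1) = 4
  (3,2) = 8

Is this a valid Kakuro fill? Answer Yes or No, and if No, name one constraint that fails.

Across: 7+3=10; 1+2=3; 4+8=12. Down: 7+1+4=12; 3+2+8=13. No digit repeats within any run.

Yes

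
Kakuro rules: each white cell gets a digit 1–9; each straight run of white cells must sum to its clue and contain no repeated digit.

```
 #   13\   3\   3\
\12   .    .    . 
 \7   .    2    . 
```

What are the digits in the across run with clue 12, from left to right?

7 in 3 cells must be {1,2,4}; 3 in 2 cells must be {1,2}.
R1C2 = 3 − 2 = 1 completes the 3 down.
R1C3 = 2: the only remaining digit allowed by both the 12 across and the 3 down.
Given what's placed, R2C1 must be 4 to fit the 7 across and 13 down.
R2C3 = 7 − 6 = 1 completes the 7 across.
R1C1 = 12 − 3 = 9 completes the 12 across.

9 1 2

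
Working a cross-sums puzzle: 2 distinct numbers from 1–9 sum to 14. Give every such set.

2 distinct digits from 1–9 sum between 3 and 17.

{5,9}; {6,8}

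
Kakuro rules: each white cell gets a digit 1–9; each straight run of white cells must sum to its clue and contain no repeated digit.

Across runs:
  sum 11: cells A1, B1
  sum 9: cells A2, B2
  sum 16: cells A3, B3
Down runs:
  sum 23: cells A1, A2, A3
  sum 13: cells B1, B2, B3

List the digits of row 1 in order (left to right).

6, 5

16 in 2 cells must be {7,9}; 23 in 3 cells must be {6,8,9}.
The 16 across and the 23 down share only 9, so A3 = 9.
B3 = 16 − 9 = 7 completes the 16 across.
Nothing is forced directly, so branch on A1, whose candidates are 6 or 8. If A1 = 8: then B1 would have to be in {3} for the 11 across but in {1,2,4,5} for the 13 down — contradiction. So A1 = 6.
B1 = 11 − 6 = 5 completes the 11 across.
A2 = 23 − 15 = 8 completes the 23 down.
B2 = 9 − 8 = 1 completes the 9 across.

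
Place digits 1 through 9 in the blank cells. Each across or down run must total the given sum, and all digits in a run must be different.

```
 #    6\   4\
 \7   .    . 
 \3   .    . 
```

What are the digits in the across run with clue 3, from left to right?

3 in 2 cells must be {1,2}; 4 in 2 cells must be {1,3}.
The 3 across and the 4 down share only 1, so R2C2 = 1.
R1C2 = 4 − 1 = 3 completes the 4 down.
R2C1 = 3 − 1 = 2 completes the 3 across.
R1C1 = 7 − 3 = 4 completes the 7 across.

2, 1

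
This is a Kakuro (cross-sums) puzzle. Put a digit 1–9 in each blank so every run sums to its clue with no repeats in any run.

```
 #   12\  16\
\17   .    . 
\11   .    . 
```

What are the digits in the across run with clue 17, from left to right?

8 9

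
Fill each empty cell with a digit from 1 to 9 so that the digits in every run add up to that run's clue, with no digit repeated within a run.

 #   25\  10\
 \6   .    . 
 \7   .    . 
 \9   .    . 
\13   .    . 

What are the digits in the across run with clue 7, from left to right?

10 in 4 cells must be {1,2,3,4}.
Only 4 fits R4C2 under both its across sum 13 and down sum 10.
R4C1 = 13 − 4 = 9 completes the 13 across.
Nothing is forced directly, so branch on R1C2, whose candidates are 1 or 2. If R1C2 = 2: that forces R1C1 = 4, R2C1 = 5, after which R2C2 would have to be in {2} for the 7 across but in {1,3} for the 10 down — contradiction. So R1C2 = 1.
R1C1 = 6 − 1 = 5 completes the 6 across.
No cell is forced outright now. R2C1 can only be 3 or 4 (the digits allowed by both its 7 across and its 25 down). If R2C1 = 3: then R2C2 would have to be in {4} for the 7 across but in {2,3} for the 10 down — contradiction. So R2C1 = 4.
R2C2 = 7 − 4 = 3 completes the 7 across.

4, 3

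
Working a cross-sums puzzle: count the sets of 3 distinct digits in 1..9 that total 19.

5

3 distinct digits from 1–9 sum between 6 and 24.
Enumerating: {2,8,9}, {3,7,9}, {4,6,9}, {4,7,8}, {5,6,8}.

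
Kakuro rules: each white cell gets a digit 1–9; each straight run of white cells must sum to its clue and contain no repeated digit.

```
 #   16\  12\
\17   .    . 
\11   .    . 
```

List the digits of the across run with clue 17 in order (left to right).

9, 8

17 in 2 cells must be {8,9}; 16 in 2 cells must be {7,9}.
The 17 across and the 16 down share only 9, so R1C1 = 9.
R1C2 = 17 − 9 = 8 completes the 17 across.
R2C1 = 16 − 9 = 7 completes the 16 down.
R2C2 = 11 − 7 = 4 completes the 11 across.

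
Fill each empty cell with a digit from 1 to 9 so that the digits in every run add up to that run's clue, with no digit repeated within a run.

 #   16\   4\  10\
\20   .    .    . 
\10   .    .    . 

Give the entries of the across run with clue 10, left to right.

16 in 2 cells must be {7,9}; 4 in 2 cells must be {1,3}.
The 20 across and the 4 down share only 3, so R1C2 = 3.
The 10 across and the 16 down share only 7, so R2C1 = 7.
R2C2 = 4 − 3 = 1 completes the 4 down.
R2C3 = 10 − 8 = 2 completes the 10 across.
R1C1 = 16 − 7 = 9 completes the 16 down.
R1C3 = 20 − 12 = 8 completes the 20 across.

7, 1, 2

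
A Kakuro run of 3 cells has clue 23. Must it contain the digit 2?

No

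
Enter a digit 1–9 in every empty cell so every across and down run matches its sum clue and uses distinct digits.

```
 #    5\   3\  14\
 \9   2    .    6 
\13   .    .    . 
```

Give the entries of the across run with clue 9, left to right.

2 1 6

3 in 2 cells must be {1,2}.
R1C2 = 9 − 8 = 1 completes the 9 across.
R2C1 = 5 − 2 = 3 completes the 5 down.
R2C2 = 3 − 1 = 2 completes the 3 down.
R2C3 = 13 − 5 = 8 completes the 13 across.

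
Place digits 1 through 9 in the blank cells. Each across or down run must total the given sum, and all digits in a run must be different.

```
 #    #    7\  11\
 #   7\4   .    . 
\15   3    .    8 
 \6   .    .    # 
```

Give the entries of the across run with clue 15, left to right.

3 4 8

4 in 2 cells must be {1,3}; 7 in 3 cells must be {1,2,4}.
Intersecting the 4 across with the 7 down forces R1C2 = 1.
R1C3 = 4 − 1 = 3 completes the 4 across.
R2C2 = 15 − 11 = 4 completes the 15 across.
R3C1 = 7 − 3 = 4 completes the 7 down.
R3C2 = 6 − 4 = 2 completes the 6 across.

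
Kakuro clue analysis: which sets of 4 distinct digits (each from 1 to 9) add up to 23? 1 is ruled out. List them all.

4 distinct digits from 1–9 sum between 10 and 30.
Dropping sets that contain 1.

{2,4,8,9}; {2,5,7,9}; {2,6,7,8}; {3,4,7,9}; {3,5,6,9}; {3,5,7,8}; {4,5,6,8}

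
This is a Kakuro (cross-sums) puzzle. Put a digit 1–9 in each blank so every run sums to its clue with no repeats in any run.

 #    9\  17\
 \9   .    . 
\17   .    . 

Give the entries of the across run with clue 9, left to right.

17 in 2 cells must be {8,9}.
The 9 across and the 17 down share only 8, so R1C2 = 8.
The 17 across and the 9 down share only 8, so R2C1 = 8.
R2C2 = 17 − 8 = 9 completes the 17 across.
R1C1 = 9 − 8 = 1 completes the 9 across.

1 8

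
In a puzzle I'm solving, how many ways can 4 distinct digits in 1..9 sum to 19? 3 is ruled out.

4 distinct digits from 1–9 sum between 10 and 30.
Dropping sets that contain 3.
Enumerating: {1,2,7,9}, {1,4,5,9}, {1,4,6,8}, {1,5,6,7}, {2,4,5,8}, {2,4,6,7}.

6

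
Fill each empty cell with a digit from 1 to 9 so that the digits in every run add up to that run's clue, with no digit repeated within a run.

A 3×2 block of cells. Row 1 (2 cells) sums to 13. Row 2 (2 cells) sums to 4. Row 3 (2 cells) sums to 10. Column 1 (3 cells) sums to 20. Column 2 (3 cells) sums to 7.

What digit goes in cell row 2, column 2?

4 in 2 cells must be {1,3}; 7 in 3 cells must be {1,2,4}.
The 13 across and the 7 down share only 4, so (1,2) = 4.
The 4 across and the 20 down share only 3, so (2,1) = 3.
(2,2) = 4 − 3 = 1 completes the 4 across.
(3,2) = 7 − 5 = 2 completes the 7 down.
(1,1) = 13 − 4 = 9 completes the 13 across.
(3,1) = 10 − 2 = 8 completes the 10 across.

1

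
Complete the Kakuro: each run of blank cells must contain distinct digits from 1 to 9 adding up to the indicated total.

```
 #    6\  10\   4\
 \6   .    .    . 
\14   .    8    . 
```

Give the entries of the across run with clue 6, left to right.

1 2 3

6 in 3 cells must be {1,2,3}; 4 in 2 cells must be {1,3}.
R1C2 = 10 − 8 = 2 completes the 10 down.
R2C3 = 1: the only remaining digit allowed by both the 14 across and the 4 down.
Given what's placed, R1C1 must be 1 to fit the 6 across and 6 down.
R1C3 = 6 − 3 = 3 completes the 6 across.
R2C1 = 14 − 9 = 5 completes the 14 across.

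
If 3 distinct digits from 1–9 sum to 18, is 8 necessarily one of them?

Counterexample: {2,7,9} sums to 18 without using 8.

No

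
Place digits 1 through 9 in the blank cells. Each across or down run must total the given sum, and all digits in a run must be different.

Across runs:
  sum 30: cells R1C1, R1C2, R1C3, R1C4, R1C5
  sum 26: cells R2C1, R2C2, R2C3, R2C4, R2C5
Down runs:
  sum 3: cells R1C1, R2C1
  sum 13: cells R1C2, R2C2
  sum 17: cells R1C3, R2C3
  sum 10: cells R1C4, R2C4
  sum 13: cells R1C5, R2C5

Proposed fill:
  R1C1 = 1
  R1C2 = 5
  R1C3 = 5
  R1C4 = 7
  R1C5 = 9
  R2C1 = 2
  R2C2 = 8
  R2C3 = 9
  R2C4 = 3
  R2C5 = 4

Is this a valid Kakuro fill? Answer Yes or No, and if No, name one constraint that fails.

No — the across run R1C1–R1C5 sums to 27, not 30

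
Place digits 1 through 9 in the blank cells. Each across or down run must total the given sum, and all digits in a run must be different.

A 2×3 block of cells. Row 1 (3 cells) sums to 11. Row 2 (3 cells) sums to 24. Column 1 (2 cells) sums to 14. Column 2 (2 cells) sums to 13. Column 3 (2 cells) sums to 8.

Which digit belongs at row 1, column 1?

24 in 3 cells must be {7,8,9}.
The 24 across and the 8 down share only 7, so (2,3) = 7.
(1,3) = 8 − 7 = 1 completes the 8 down.
Nothing is forced directly, so branch on (1,1), whose candidates are 6 or 8. If (1,1) = 8: then (1,2) would have to be in {2} for the 11 across but in {4,5,6,7,8,9} for the 13 down — contradiction. So (1,1) = 6.
(1,2) = 11 − 7 = 4 completes the 11 across.
(2,1) = 14 − 6 = 8 completes the 14 down.
(2,2) = 24 − 15 = 9 completes the 24 across.

6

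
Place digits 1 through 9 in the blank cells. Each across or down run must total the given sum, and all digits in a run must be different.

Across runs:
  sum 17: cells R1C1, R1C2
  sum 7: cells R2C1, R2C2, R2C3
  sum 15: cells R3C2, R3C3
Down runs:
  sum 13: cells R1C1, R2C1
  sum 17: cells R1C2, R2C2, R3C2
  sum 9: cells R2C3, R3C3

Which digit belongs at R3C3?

8

17 in 2 cells must be {8,9}; 7 in 3 cells must be {1,2,4}.
The 7 across and the 13 down share only 4, so R2C1 = 4.
R1C1 = 13 − 4 = 9 completes the 13 down.
R1C2 = 17 − 9 = 8 completes the 17 across.
R2C2 = 2: the only remaining digit allowed by both the 7 across and the 17 down.
R2C3 = 7 − 6 = 1 completes the 7 across.
R3C2 = 17 − 10 = 7 completes the 17 down.
R3C3 = 15 − 7 = 8 completes the 15 across.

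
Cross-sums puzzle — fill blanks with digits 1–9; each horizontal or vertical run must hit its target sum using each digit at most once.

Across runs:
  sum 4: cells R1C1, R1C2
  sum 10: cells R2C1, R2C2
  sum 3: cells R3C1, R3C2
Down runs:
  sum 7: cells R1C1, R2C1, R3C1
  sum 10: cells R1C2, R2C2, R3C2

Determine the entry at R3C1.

2

4 in 2 cells must be {1,3}; 3 in 2 cells must be {1,2}; 7 in 3 cells must be {1,2,4}.
The 4 across and the 7 down share only 1, so R1C1 = 1.
R1C2 = 4 − 1 = 3 completes the 4 across.
Given what's placed, R3C1 must be 2 to fit the 3 across and 7 down.
R3C2 = 3 − 2 = 1 completes the 3 across.
R2C1 = 7 − 3 = 4 completes the 7 down.
R2C2 = 10 − 4 = 6 completes the 10 across.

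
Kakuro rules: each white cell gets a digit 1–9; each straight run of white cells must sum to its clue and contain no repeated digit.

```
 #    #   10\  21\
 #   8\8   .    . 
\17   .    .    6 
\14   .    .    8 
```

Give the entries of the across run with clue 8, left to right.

R1C3 = 21 − 14 = 7 completes the 21 down.
R1C2 = 8 − 7 = 1 completes the 8 across.
No cell is forced outright now. R2C1 can only be 2 or 3 or 7 (the digits allowed by both its 17 across and its 8 down). If R2C1 = 2: then R2C2 would have to be in {9} for the 17 across but in {2,3,4,5,6,7} for the 10 down — contradiction. If R2C1 = 3: then R2C2 would have to be in {8} for the 17 across but in {2,3,4,5,6,7} for the 10 down — contradiction. So R2C1 = 7.
R2C2 = 17 − 13 = 4 completes the 17 across.
R3C1 = 8 − 7 = 1 completes the 8 down.
R3C2 = 14 − 9 = 5 completes the 14 across.

1, 7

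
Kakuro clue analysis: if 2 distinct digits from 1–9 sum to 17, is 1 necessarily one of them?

The only way to make 17 from 2 distinct digits is {8,9}, which does not contain 1.

No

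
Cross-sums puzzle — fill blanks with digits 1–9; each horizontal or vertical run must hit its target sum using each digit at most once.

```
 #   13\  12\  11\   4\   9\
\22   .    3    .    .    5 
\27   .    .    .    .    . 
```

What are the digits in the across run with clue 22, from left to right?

4 in 2 cells must be {1,3}.
R1C4 = 1: the only remaining digit allowed by both the 22 across and the 4 down.
R2C2 = 12 − 3 = 9 completes the 12 down.
R2C4 = 4 − 1 = 3 completes the 4 down.
R2C5 = 9 − 5 = 4 completes the 9 down.
No cell is forced outright now. R2C1 can only be 5 or 6 (the digits allowed by both its 27 across and its 13 down). If R2C1 = 5: then R1C1 would have to be in {4,6,7,9} for the 22 across but in {8} for the 13 down — contradiction. So R2C1 = 6.
R1C1 = 13 − 6 = 7 completes the 13 down.
R1C3 = 22 − 16 = 6 completes the 22 across.

7 3 6 1 5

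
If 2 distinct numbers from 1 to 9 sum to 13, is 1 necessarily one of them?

Counterexample: {4,9} sums to 13 without using 1.

No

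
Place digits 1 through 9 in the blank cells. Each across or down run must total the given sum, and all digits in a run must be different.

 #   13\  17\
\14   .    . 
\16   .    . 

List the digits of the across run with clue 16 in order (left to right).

7 9

16 in 2 cells must be {7,9}; 17 in 2 cells must be {8,9}.
The 16 across and the 17 down share only 9, so R2C2 = 9.
R1C2 = 17 − 9 = 8 completes the 17 down.
R2C1 = 16 − 9 = 7 completes the 16 across.
R1C1 = 14 − 8 = 6 completes the 14 across.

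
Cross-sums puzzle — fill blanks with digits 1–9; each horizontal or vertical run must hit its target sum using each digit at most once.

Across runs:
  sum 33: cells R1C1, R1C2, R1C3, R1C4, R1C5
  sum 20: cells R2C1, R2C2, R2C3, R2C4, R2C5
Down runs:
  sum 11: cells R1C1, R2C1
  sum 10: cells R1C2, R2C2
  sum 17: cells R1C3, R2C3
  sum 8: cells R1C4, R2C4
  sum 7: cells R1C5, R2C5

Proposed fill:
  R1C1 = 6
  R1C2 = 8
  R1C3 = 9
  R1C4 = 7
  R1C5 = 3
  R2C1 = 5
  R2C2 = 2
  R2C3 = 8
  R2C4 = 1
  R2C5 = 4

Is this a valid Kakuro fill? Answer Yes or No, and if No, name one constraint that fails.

Yes

Across: 6+8+9+7+3=33; 5+2+8+1+4=20. Down: 6+5=11; 8+2=10; 9+8=17; 7+1=8; 3+4=7. No digit repeats within any run.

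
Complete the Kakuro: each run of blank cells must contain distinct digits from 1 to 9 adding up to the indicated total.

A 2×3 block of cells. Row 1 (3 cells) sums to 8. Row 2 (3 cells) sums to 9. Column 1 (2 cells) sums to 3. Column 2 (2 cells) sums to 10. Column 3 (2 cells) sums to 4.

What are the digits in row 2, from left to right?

2 6 1

3 in 2 cells must be {1,2}; 4 in 2 cells must be {1,3}.
Nothing is forced directly, so branch on (1,1), whose candidates are 1 or 2. If (1,1) = 2: that forces (1,2) = 1, after which (1,3) would have to be in {5} for the 8 across but in {1,3} for the 4 down — contradiction. So (1,1) = 1.
Given what's placed, (1,3) must be 3 to fit the 8 across and 4 down.
(2,1) = 3 − 1 = 2 completes the 3 down.
(2,3) = 4 − 3 = 1 completes the 4 down.
(1,2) = 8 − 4 = 4 completes the 8 across.
(2,2) = 9 − 3 = 6 completes the 9 across.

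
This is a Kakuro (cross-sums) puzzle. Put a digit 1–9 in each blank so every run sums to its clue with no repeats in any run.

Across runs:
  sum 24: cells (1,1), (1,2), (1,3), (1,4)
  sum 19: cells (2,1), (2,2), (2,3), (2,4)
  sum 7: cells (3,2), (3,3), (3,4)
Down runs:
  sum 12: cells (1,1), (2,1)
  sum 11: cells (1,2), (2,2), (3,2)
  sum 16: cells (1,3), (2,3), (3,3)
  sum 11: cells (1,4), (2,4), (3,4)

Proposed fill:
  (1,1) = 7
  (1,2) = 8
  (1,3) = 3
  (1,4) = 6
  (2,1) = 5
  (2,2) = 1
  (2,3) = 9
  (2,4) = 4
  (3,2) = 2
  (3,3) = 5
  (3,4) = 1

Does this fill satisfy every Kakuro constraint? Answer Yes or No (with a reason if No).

No — the across run (3,2)–(3,4) sums to 8, not 7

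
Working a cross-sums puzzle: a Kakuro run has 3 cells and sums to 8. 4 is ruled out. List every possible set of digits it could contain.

{1,2,5}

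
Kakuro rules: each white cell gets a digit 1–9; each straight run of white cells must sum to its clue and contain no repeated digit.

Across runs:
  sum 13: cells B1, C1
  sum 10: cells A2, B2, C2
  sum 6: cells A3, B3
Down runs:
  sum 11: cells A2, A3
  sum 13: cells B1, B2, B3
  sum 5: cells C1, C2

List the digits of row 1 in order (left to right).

9, 4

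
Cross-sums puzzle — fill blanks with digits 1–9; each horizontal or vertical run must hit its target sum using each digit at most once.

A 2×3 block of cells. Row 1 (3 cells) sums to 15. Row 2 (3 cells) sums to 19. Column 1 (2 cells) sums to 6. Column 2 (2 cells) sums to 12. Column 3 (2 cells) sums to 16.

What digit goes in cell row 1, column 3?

9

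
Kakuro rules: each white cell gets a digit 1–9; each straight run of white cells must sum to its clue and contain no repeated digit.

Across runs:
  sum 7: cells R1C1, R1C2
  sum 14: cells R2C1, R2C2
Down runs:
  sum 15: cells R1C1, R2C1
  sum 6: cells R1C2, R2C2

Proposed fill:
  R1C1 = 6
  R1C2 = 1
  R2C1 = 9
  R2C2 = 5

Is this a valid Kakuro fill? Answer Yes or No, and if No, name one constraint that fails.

Yes

Across: 6+1=7; 9+5=14. Down: 6+9=15; 1+5=6. No digit repeats within any run.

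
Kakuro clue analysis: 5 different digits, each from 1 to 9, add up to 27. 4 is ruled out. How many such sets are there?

5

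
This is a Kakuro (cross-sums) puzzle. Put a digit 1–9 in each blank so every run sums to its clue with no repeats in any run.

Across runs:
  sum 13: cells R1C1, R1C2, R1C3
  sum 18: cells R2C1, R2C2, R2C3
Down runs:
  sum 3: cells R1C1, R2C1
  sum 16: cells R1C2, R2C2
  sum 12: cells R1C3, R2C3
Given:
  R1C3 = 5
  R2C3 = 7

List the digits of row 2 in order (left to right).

3 in 2 cells must be {1,2}; 16 in 2 cells must be {7,9}.
Given what's placed, R1C2 must be 7 to fit the 13 across and 16 down.
R2C1 = 2: the only remaining digit allowed by both the 18 across and the 3 down.
R2C2 = 18 − 9 = 9 completes the 18 across.
R1C1 = 13 − 12 = 1 completes the 13 across.

2, 9, 7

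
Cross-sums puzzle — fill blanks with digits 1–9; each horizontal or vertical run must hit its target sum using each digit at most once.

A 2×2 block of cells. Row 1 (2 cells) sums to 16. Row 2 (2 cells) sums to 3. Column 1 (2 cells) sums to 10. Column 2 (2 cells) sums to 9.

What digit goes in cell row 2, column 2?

16 in 2 cells must be {7,9}; 3 in 2 cells must be {1,2}.
The 16 across and the 9 down share only 7, so (1,2) = 7.
(2,2) = 9 − 7 = 2 completes the 9 down.
(1,1) = 16 − 7 = 9 completes the 16 across.
(2,1) = 3 − 2 = 1 completes the 3 across.

2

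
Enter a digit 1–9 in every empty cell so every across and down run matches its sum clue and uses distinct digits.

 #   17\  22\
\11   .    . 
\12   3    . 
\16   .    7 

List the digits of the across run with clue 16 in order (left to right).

16 in 2 cells must be {7,9}.
R2C2 = 12 − 3 = 9 completes the 12 across.
R3C1 = 16 − 7 = 9 completes the 16 across.
R1C1 = 17 − 12 = 5 completes the 17 down.
R1C2 = 11 − 5 = 6 completes the 11 across.

9, 7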